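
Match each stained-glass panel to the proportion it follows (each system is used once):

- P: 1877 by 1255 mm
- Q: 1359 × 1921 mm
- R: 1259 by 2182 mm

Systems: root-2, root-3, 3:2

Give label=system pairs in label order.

P=3:2, Q=root-2, R=root-3

P = 1877/1255 ≈ 1.496 → 3:2 (1.500)
Q = 1921/1359 ≈ 1.414 → root-2 (1.414)
R = 2182/1259 ≈ 1.733 → root-3 (1.732)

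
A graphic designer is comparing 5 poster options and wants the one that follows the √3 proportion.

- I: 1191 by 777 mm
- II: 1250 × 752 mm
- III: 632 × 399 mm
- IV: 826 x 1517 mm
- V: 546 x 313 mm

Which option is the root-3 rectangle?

V

Target root-3 ≈ 1.732.
I: 1.533 (Δ0.199)  II: 1.662 (Δ0.070)  III: 1.584 (Δ0.148)  IV: 1.837 (Δ0.105)  V: 1.744 (Δ0.012)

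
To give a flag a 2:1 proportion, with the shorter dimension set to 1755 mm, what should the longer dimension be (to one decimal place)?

3510.0 mm

2:1 = 2.00000.
Longer side = 1755 × 2.00000 ≈ 3510.000 → 3510.0 mm.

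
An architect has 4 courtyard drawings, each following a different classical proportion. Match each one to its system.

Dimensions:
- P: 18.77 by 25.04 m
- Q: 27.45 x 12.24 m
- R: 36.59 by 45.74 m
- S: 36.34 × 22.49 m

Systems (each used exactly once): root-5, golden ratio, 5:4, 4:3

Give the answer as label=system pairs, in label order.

Ratios: P ≈ 1.334; Q ≈ 2.243; R ≈ 1.250; S ≈ 1.616.
Targets: root-5 ≈ 2.236; golden ratio ≈ 1.618; 5:4 ≈ 1.250; 4:3 ≈ 1.333.

P=4:3, Q=root-5, R=5:4, S=golden ratio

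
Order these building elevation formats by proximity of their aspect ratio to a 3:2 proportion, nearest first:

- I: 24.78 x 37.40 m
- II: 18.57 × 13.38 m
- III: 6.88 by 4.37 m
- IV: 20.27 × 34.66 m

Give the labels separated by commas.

I, III, II, IV

Ratios: I = 37.40 / 24.78 ≈ 1.509; II = 18.57 / 13.38 ≈ 1.388; III = 6.88 / 4.37 ≈ 1.574; IV = 34.66 / 20.27 ≈ 1.710.
|Δ from 1.500|: I 0.009; II 0.112; III 0.074; IV 0.210.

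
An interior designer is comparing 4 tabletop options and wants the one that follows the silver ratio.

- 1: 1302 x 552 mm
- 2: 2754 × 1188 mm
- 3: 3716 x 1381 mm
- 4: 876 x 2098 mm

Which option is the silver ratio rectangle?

Target silver ratio ≈ 2.414.
1: 2.359 (Δ0.055)  2: 2.318 (Δ0.096)  3: 2.691 (Δ0.277)  4: 2.395 (Δ0.019)

4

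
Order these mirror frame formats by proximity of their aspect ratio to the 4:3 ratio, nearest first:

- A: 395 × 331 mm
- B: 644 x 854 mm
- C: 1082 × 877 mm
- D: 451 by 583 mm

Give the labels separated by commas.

A: 395/331 ≈ 1.193 → |1.193 − 1.333| = 0.140
B: 854/644 ≈ 1.326 → |1.326 − 1.333| = 0.007
C: 1082/877 ≈ 1.234 → |1.234 − 1.333| = 0.099
D: 583/451 ≈ 1.293 → |1.293 − 1.333| = 0.040

B, D, C, A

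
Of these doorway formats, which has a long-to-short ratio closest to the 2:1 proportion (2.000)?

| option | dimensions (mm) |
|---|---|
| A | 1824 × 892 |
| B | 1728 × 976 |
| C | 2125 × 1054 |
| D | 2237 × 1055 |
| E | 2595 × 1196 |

Target 2:1 ≈ 2.000.
A: 2.045 (Δ0.045)  B: 1.770 (Δ0.230)  C: 2.016 (Δ0.016)  D: 2.120 (Δ0.120)  E: 2.170 (Δ0.170)

C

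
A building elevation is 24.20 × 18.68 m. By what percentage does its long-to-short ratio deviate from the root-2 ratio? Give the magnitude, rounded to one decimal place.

Ratio = 24.20 / 18.68 ≈ 1.2955.
Ideal root-2 ≈ 1.4142. |1.2955 − 1.4142| / 1.4142 ≈ 8.39% → 8.4%.

8.4%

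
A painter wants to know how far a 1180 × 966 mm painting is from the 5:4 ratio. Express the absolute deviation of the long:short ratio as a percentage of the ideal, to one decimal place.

Ratio = 1180 / 966 ≈ 1.2215.
Ideal 5:4 = 1.2500. |1.2215 − 1.2500| / 1.2500 ≈ 2.28% → 2.3%.

2.3%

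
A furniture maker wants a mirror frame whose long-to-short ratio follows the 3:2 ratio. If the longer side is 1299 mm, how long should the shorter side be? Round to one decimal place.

866.0 mm

3:2 = 1.50000.
Shorter side = 1299 ÷ 1.50000 ≈ 866.000 → 866.0 mm.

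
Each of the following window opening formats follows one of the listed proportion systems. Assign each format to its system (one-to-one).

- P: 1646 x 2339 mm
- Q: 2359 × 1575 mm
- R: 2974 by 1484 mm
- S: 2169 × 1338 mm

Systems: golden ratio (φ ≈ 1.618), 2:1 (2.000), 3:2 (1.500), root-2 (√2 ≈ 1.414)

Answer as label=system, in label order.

P = 2339/1646 ≈ 1.421 → root-2 (1.414)
Q = 2359/1575 ≈ 1.498 → 3:2 (1.500)
R = 2974/1484 ≈ 2.004 → 2:1 (2.000)
S = 2169/1338 ≈ 1.621 → golden ratio (1.618)

P=root-2, Q=3:2, R=2:1, S=golden ratio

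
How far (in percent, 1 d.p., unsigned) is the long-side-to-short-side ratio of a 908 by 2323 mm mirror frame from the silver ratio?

6.0%

Ratio = 2323 / 908 ≈ 2.5584.
Ideal silver ratio ≈ 2.4142. |2.5584 − 2.4142| / 2.4142 ≈ 5.97% → 6.0%.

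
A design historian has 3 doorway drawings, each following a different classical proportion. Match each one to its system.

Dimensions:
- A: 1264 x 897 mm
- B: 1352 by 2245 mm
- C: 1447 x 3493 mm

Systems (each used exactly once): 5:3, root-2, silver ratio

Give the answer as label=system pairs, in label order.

Ratios: A ≈ 1.409; B ≈ 1.661; C ≈ 2.414.
Targets: 5:3 ≈ 1.667; root-2 ≈ 1.414; silver ratio ≈ 2.414.

A=root-2, B=5:3, C=silver ratio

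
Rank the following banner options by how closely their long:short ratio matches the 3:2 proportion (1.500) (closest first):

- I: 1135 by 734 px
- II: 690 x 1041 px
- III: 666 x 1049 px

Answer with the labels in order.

II, I, III

Ratios: I = 1135 / 734 ≈ 1.546; II = 1041 / 690 ≈ 1.509; III = 1049 / 666 ≈ 1.575.
|Δ from 1.500|: I 0.046; II 0.009; III 0.075.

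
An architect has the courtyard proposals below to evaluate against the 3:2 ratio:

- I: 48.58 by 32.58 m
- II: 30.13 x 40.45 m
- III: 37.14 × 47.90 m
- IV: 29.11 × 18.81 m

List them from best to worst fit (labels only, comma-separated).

Ratios: I = 48.58 / 32.58 ≈ 1.491; II = 40.45 / 30.13 ≈ 1.343; III = 47.90 / 37.14 ≈ 1.290; IV = 29.11 / 18.81 ≈ 1.548.
|Δ from 1.500|: I 0.009; II 0.157; III 0.210; IV 0.048.

I, IV, II, III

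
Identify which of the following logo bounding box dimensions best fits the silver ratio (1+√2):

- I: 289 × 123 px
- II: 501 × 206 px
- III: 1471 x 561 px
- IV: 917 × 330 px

II

Ratios (long/short): I ≈ 2.350; II ≈ 2.432; III ≈ 2.622; IV ≈ 2.779.
silver ratio ≈ 2.414; option II is nearest (Δ 0.018).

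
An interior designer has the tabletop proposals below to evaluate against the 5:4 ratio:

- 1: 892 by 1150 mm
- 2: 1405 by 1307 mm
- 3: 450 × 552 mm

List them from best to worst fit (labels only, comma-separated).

1: 1150/892 ≈ 1.289 → |1.289 − 1.250| = 0.039
2: 1405/1307 ≈ 1.075 → |1.075 − 1.250| = 0.175
3: 552/450 ≈ 1.227 → |1.227 − 1.250| = 0.023

3, 1, 2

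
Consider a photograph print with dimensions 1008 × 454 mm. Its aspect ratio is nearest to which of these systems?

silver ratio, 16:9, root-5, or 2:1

root-5

1008/454 ≈ 2.220. Nearest candidates are root-5 (2.236, off by 0.016) and silver ratio (2.414, off by 0.194).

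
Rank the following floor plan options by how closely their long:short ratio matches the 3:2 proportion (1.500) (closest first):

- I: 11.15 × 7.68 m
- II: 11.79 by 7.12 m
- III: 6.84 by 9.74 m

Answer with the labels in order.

I: 11.15/7.68 ≈ 1.452 → |1.452 − 1.500| = 0.048
II: 11.79/7.12 ≈ 1.656 → |1.656 − 1.500| = 0.156
III: 9.74/6.84 ≈ 1.424 → |1.424 − 1.500| = 0.076

I, III, II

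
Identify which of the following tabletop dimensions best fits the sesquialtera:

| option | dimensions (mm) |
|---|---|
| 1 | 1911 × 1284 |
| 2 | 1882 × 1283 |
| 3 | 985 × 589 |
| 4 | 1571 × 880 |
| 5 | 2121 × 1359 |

Ratios (long/short): 1 ≈ 1.488; 2 ≈ 1.467; 3 ≈ 1.672; 4 ≈ 1.785; 5 ≈ 1.561.
3:2 ≈ 1.500; option 1 is nearest (Δ 0.012).

1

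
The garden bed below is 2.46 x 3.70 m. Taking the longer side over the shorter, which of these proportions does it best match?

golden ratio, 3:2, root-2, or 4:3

3:2

3.70/2.46 ≈ 1.504. Nearest candidates are 3:2 (1.500, off by 0.004) and root-2 (1.414, off by 0.090).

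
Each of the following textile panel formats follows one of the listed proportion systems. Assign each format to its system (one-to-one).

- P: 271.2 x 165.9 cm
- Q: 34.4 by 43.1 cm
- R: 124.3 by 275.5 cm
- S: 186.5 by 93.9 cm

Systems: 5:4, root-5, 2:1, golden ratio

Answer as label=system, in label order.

P = 271.2/165.9 ≈ 1.635 → golden ratio (1.618)
Q = 43.1/34.4 ≈ 1.253 → 5:4 (1.250)
R = 275.5/124.3 ≈ 2.216 → root-5 (2.236)
S = 186.5/93.9 ≈ 1.986 → 2:1 (2.000)

P=golden ratio, Q=5:4, R=root-5, S=2:1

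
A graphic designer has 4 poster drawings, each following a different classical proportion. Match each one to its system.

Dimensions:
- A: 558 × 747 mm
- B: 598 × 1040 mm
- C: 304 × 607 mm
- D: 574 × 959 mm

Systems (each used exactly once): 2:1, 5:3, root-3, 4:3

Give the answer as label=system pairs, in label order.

A = 747/558 ≈ 1.339 → 4:3 (1.333)
B = 1040/598 ≈ 1.739 → root-3 (1.732)
C = 607/304 ≈ 1.997 → 2:1 (2.000)
D = 959/574 ≈ 1.671 → 5:3 (1.667)

A=4:3, B=root-3, C=2:1, D=5:3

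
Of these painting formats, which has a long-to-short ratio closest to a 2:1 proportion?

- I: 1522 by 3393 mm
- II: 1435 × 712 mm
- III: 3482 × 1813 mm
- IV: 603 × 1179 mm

II

Ratios (long/short): I ≈ 2.229; II ≈ 2.015; III ≈ 1.921; IV ≈ 1.955.
2:1 ≈ 2.000; option II is nearest (Δ 0.015).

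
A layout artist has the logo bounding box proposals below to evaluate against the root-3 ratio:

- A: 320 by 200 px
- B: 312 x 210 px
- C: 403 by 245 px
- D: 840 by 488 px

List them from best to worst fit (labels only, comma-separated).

D, C, A, B

A: 320/200 ≈ 1.600 → |1.600 − 1.732| = 0.132
B: 312/210 ≈ 1.486 → |1.486 − 1.732| = 0.246
C: 403/245 ≈ 1.645 → |1.645 − 1.732| = 0.087
D: 840/488 ≈ 1.721 → |1.721 − 1.732| = 0.011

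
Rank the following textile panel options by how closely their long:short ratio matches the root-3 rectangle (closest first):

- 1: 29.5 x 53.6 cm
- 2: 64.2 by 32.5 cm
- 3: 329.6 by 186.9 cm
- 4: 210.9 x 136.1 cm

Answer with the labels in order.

1: 53.6/29.5 ≈ 1.817 → |1.817 − 1.732| = 0.085
2: 64.2/32.5 ≈ 1.975 → |1.975 − 1.732| = 0.243
3: 329.6/186.9 ≈ 1.764 → |1.764 − 1.732| = 0.032
4: 210.9/136.1 ≈ 1.550 → |1.550 − 1.732| = 0.182

3, 1, 4, 2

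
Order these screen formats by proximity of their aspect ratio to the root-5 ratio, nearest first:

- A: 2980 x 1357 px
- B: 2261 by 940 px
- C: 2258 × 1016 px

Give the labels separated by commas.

Ratios: A = 2980 / 1357 ≈ 2.196; B = 2261 / 940 ≈ 2.405; C = 2258 / 1016 ≈ 2.222.
|Δ from 2.236|: A 0.040; B 0.169; C 0.014.

C, A, B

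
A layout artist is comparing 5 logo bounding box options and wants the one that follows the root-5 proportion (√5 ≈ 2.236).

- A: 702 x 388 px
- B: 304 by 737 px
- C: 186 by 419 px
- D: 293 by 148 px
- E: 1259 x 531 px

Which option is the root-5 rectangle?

C

Ratios (long/short): A ≈ 1.809; B ≈ 2.424; C ≈ 2.253; D ≈ 1.980; E ≈ 2.371.
root-5 ≈ 2.236; option C is nearest (Δ 0.017).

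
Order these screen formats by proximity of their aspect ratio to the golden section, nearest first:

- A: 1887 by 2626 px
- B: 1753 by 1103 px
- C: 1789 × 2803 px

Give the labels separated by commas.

B, C, A

A: 2626/1887 ≈ 1.392 → |1.392 − 1.618| = 0.226
B: 1753/1103 ≈ 1.589 → |1.589 − 1.618| = 0.029
C: 2803/1789 ≈ 1.567 → |1.567 − 1.618| = 0.051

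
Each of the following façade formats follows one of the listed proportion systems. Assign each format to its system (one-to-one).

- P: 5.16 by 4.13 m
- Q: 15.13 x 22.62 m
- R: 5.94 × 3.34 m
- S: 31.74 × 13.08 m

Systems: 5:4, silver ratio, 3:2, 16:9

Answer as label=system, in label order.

Ratios: P ≈ 1.249; Q ≈ 1.495; R ≈ 1.778; S ≈ 2.427.
Targets: 5:4 ≈ 1.250; silver ratio ≈ 2.414; 3:2 ≈ 1.500; 16:9 ≈ 1.778.

P=5:4, Q=3:2, R=16:9, S=silver ratio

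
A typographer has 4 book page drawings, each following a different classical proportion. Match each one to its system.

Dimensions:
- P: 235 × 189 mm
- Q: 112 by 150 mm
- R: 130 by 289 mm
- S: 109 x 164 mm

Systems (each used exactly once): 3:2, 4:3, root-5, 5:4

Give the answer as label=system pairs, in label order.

P=5:4, Q=4:3, R=root-5, S=3:2

Ratios: P ≈ 1.243; Q ≈ 1.339; R ≈ 2.223; S ≈ 1.505.
Targets: 3:2 ≈ 1.500; 4:3 ≈ 1.333; root-5 ≈ 2.236; 5:4 ≈ 1.250.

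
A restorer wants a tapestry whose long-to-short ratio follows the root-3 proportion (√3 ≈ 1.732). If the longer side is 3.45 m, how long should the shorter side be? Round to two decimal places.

1.99 m

root-3 ≈ 1.73205.
Shorter side = 3.45 ÷ 1.73205 ≈ 1.9919 → 1.99 m.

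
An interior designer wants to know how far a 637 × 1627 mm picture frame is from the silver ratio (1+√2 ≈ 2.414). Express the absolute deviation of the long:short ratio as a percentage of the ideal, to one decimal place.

5.8%

Ratio = 1627 / 637 ≈ 2.5542.
Ideal silver ratio ≈ 2.4142. |2.5542 − 2.4142| / 2.4142 ≈ 5.80% → 5.8%.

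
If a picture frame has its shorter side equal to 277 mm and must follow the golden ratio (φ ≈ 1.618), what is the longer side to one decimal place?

448.2 mm

golden ratio ≈ 1.61803.
Longer side = 277 × 1.61803 ≈ 448.194 → 448.2 mm.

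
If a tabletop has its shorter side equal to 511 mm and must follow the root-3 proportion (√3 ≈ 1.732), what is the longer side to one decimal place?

885.1 mm

root-3 ≈ 1.73205.
Longer side = 511 × 1.73205 ≈ 885.078 → 885.1 mm.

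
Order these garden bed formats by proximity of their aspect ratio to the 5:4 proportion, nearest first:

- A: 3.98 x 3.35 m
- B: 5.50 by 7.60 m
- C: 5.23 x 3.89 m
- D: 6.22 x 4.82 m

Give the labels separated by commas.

Ratios: A = 3.98 / 3.35 ≈ 1.188; B = 7.60 / 5.50 ≈ 1.382; C = 5.23 / 3.89 ≈ 1.344; D = 6.22 / 4.82 ≈ 1.290.
|Δ from 1.250|: A 0.062; B 0.132; C 0.094; D 0.040.

D, A, C, B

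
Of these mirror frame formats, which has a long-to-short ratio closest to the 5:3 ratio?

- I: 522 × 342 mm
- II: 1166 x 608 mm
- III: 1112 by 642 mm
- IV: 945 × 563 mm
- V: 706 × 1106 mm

IV

Ratios (long/short): I ≈ 1.526; II ≈ 1.918; III ≈ 1.732; IV ≈ 1.679; V ≈ 1.567.
5:3 ≈ 1.667; option IV is nearest (Δ 0.012).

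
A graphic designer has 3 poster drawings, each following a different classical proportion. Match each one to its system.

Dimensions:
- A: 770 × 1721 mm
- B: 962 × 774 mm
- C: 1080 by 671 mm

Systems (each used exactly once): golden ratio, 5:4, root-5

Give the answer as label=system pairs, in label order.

A=root-5, B=5:4, C=golden ratio

Ratios: A ≈ 2.235; B ≈ 1.243; C ≈ 1.610.
Targets: golden ratio ≈ 1.618; 5:4 ≈ 1.250; root-5 ≈ 2.236.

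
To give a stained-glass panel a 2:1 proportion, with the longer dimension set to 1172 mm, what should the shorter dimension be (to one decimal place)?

586.0 mm

2:1 = 2.00000.
Shorter side = 1172 ÷ 2.00000 ≈ 586.000 → 586.0 mm.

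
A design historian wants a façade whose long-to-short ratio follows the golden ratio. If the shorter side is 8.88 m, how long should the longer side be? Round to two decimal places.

golden ratio ≈ 1.61803.
Longer side = 8.88 × 1.61803 ≈ 14.3681 → 14.37 m.

14.37 m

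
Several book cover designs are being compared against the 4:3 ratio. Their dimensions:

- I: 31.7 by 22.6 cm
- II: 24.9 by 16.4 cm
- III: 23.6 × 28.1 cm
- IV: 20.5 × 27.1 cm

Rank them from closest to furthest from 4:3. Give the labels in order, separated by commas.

Ratios: I = 31.7 / 22.6 ≈ 1.403; II = 24.9 / 16.4 ≈ 1.518; III = 28.1 / 23.6 ≈ 1.191; IV = 27.1 / 20.5 ≈ 1.322.
|Δ from 1.333|: I 0.070; II 0.185; III 0.142; IV 0.011.

IV, I, III, II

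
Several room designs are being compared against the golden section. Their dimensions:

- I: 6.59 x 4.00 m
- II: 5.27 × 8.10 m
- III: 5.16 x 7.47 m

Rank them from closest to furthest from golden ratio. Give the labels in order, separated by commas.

I, II, III

I: 6.59/4.00 ≈ 1.647 → |1.647 − 1.618| = 0.029
II: 8.10/5.27 ≈ 1.537 → |1.537 − 1.618| = 0.081
III: 7.47/5.16 ≈ 1.448 → |1.448 − 1.618| = 0.170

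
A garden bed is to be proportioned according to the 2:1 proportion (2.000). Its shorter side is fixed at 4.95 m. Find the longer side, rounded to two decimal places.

2:1 = 2.00000.
Longer side = 4.95 × 2.00000 ≈ 9.9000 → 9.90 m.

9.90 m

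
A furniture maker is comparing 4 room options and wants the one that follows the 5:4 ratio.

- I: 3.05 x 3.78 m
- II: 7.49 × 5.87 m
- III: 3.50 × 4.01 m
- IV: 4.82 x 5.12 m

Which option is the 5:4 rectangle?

I

Target 5:4 ≈ 1.250.
I: 1.239 (Δ0.011)  II: 1.276 (Δ0.026)  III: 1.146 (Δ0.104)  IV: 1.062 (Δ0.188)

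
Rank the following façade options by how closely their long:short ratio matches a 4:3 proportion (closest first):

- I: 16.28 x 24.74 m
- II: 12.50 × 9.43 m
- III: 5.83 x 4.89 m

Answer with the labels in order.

I: 24.74/16.28 ≈ 1.520 → |1.520 − 1.333| = 0.187
II: 12.50/9.43 ≈ 1.326 → |1.326 − 1.333| = 0.007
III: 5.83/4.89 ≈ 1.192 → |1.192 − 1.333| = 0.141

II, III, I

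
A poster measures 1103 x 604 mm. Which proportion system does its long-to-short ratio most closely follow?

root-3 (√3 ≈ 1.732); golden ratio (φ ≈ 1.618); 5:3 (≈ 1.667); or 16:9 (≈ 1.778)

1103/604 ≈ 1.826. Nearest candidates are 16:9 (1.778, off by 0.048) and root-3 (1.732, off by 0.094).

16:9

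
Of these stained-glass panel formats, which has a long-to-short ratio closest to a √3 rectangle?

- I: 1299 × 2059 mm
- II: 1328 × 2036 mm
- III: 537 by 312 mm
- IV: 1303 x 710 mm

Target root-3 ≈ 1.732.
I: 1.585 (Δ0.147)  II: 1.533 (Δ0.199)  III: 1.721 (Δ0.011)  IV: 1.835 (Δ0.103)

III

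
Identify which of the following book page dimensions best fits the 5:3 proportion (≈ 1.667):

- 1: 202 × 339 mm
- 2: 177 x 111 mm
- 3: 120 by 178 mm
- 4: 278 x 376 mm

Ratios (long/short): 1 ≈ 1.678; 2 ≈ 1.595; 3 ≈ 1.483; 4 ≈ 1.353.
5:3 ≈ 1.667; option 1 is nearest (Δ 0.011).

1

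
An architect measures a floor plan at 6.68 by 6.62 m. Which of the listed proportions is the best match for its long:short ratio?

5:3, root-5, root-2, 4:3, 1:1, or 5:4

6.68/6.62 ≈ 1.009. Nearest candidates are 1:1 (1.000, off by 0.009) and 5:4 (1.250, off by 0.241).

1:1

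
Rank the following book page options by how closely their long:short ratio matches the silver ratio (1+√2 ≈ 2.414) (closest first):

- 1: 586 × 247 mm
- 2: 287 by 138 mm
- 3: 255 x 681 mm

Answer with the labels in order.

Ratios: 1 = 586 / 247 ≈ 2.372; 2 = 287 / 138 ≈ 2.080; 3 = 681 / 255 ≈ 2.671.
|Δ from 2.414|: 1 0.042; 2 0.334; 3 0.257.

1, 3, 2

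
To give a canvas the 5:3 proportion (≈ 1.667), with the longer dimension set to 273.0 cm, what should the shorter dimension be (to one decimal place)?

163.8 cm

5:3 ≈ 1.66667.
Shorter side = 273.0 ÷ 1.66667 ≈ 163.800 → 163.8 cm.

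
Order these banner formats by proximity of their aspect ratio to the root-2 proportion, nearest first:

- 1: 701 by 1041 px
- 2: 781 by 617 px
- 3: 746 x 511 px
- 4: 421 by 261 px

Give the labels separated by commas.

3, 1, 2, 4

Ratios: 1 = 1041 / 701 ≈ 1.485; 2 = 781 / 617 ≈ 1.266; 3 = 746 / 511 ≈ 1.460; 4 = 421 / 261 ≈ 1.613.
|Δ from 1.414|: 1 0.071; 2 0.148; 3 0.046; 4 0.199.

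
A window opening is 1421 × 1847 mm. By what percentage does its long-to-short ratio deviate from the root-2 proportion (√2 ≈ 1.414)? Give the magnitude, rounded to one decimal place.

8.1%

Ratio = 1847 / 1421 ≈ 1.2998.
Ideal root-2 ≈ 1.4142. |1.2998 − 1.4142| / 1.4142 ≈ 8.09% → 8.1%.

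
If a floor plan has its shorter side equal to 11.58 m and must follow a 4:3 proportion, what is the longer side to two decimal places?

15.44 m

4:3 ≈ 1.33333.
Longer side = 11.58 × 1.33333 ≈ 15.4400 → 15.44 m.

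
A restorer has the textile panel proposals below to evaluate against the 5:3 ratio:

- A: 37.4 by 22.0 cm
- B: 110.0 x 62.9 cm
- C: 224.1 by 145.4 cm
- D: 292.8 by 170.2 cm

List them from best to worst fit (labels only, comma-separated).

A: 37.4/22.0 ≈ 1.700 → |1.700 − 1.667| = 0.033
B: 110.0/62.9 ≈ 1.749 → |1.749 − 1.667| = 0.082
C: 224.1/145.4 ≈ 1.541 → |1.541 − 1.667| = 0.126
D: 292.8/170.2 ≈ 1.720 → |1.720 − 1.667| = 0.053

A, D, B, C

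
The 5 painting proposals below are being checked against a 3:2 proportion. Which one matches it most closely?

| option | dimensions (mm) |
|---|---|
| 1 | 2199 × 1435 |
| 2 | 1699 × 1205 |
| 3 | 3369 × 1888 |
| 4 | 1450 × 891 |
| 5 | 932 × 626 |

5

Target 3:2 ≈ 1.500.
1: 1.532 (Δ0.032)  2: 1.410 (Δ0.090)  3: 1.784 (Δ0.284)  4: 1.627 (Δ0.127)  5: 1.489 (Δ0.011)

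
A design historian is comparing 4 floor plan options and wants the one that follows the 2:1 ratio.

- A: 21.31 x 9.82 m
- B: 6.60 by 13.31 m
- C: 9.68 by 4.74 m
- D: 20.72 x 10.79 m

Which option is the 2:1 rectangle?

Target 2:1 ≈ 2.000.
A: 2.170 (Δ0.170)  B: 2.017 (Δ0.017)  C: 2.042 (Δ0.042)  D: 1.920 (Δ0.080)

B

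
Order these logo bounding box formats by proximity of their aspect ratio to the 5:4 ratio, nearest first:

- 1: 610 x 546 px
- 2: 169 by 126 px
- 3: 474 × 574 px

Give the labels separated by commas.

1: 610/546 ≈ 1.117 → |1.117 − 1.250| = 0.133
2: 169/126 ≈ 1.341 → |1.341 − 1.250| = 0.091
3: 574/474 ≈ 1.211 → |1.211 − 1.250| = 0.039

3, 2, 1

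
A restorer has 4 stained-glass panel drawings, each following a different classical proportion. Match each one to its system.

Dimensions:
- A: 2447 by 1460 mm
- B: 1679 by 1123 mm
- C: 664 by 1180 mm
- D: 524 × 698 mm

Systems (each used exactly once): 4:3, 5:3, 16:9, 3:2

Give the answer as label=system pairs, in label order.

Ratios: A ≈ 1.676; B ≈ 1.495; C ≈ 1.777; D ≈ 1.332.
Targets: 4:3 ≈ 1.333; 5:3 ≈ 1.667; 16:9 ≈ 1.778; 3:2 ≈ 1.500.

A=5:3, B=3:2, C=16:9, D=4:3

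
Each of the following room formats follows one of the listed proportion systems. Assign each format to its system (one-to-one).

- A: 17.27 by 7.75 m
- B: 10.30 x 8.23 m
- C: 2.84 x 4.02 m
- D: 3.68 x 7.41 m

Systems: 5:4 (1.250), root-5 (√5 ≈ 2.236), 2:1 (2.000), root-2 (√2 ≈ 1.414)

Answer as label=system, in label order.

A=root-5, B=5:4, C=root-2, D=2:1

Ratios: A ≈ 2.228; B ≈ 1.252; C ≈ 1.415; D ≈ 2.014.
Targets: 5:4 ≈ 1.250; root-5 ≈ 2.236; 2:1 ≈ 2.000; root-2 ≈ 1.414.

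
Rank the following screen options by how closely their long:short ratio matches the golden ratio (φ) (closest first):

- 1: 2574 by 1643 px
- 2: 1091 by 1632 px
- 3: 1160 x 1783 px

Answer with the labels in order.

1: 2574/1643 ≈ 1.567 → |1.567 − 1.618| = 0.051
2: 1632/1091 ≈ 1.496 → |1.496 − 1.618| = 0.122
3: 1783/1160 ≈ 1.537 → |1.537 − 1.618| = 0.081

1, 3, 2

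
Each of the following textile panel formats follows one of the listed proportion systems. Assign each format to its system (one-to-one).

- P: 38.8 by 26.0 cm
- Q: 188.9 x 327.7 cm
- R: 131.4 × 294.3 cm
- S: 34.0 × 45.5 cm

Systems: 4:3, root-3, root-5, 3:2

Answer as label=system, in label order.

Ratios: P ≈ 1.492; Q ≈ 1.735; R ≈ 2.240; S ≈ 1.338.
Targets: 4:3 ≈ 1.333; root-3 ≈ 1.732; root-5 ≈ 2.236; 3:2 ≈ 1.500.

P=3:2, Q=root-3, R=root-5, S=4:3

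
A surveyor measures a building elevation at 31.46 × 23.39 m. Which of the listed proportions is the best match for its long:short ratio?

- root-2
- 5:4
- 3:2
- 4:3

4:3

Ratio = 31.46 / 23.39 ≈ 1.345.
Distances: root-2 1.414 (Δ 0.069); 5:4 1.250 (Δ 0.095); 3:2 1.500 (Δ 0.155); 4:3 1.333 (Δ 0.012).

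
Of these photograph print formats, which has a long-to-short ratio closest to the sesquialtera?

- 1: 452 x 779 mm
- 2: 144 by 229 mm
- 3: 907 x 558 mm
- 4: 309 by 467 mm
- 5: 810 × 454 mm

4

Ratios (long/short): 1 ≈ 1.723; 2 ≈ 1.590; 3 ≈ 1.625; 4 ≈ 1.511; 5 ≈ 1.784.
3:2 ≈ 1.500; option 4 is nearest (Δ 0.011).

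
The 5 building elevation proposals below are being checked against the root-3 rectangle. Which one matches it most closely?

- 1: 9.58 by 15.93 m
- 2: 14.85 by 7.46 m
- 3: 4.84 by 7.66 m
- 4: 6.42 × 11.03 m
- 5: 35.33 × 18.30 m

4

Ratios (long/short): 1 ≈ 1.663; 2 ≈ 1.991; 3 ≈ 1.583; 4 ≈ 1.718; 5 ≈ 1.931.
root-3 ≈ 1.732; option 4 is nearest (Δ 0.014).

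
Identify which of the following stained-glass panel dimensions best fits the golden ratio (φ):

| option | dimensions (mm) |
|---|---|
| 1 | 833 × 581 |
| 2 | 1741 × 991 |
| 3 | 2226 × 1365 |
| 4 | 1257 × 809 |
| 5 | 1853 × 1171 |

Ratios (long/short): 1 ≈ 1.434; 2 ≈ 1.757; 3 ≈ 1.631; 4 ≈ 1.554; 5 ≈ 1.582.
golden ratio ≈ 1.618; option 3 is nearest (Δ 0.013).

3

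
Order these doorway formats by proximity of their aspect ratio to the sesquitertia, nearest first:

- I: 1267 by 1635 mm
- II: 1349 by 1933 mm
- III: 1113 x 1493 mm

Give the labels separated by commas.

Ratios: I = 1635 / 1267 ≈ 1.290; II = 1933 / 1349 ≈ 1.433; III = 1493 / 1113 ≈ 1.341.
|Δ from 1.333|: I 0.043; II 0.100; III 0.008.

III, I, II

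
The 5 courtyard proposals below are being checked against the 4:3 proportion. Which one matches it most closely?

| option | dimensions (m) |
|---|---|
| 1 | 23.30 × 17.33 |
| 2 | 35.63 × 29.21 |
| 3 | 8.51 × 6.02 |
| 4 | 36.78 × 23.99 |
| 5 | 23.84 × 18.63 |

1

Target 4:3 ≈ 1.333.
1: 1.344 (Δ0.011)  2: 1.220 (Δ0.113)  3: 1.414 (Δ0.081)  4: 1.533 (Δ0.200)  5: 1.280 (Δ0.053)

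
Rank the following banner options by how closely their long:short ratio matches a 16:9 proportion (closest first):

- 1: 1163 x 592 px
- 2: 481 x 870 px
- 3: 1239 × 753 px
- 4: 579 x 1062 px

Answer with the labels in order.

2, 4, 3, 1

Ratios: 1 = 1163 / 592 ≈ 1.965; 2 = 870 / 481 ≈ 1.809; 3 = 1239 / 753 ≈ 1.645; 4 = 1062 / 579 ≈ 1.834.
|Δ from 1.778|: 1 0.187; 2 0.031; 3 0.133; 4 0.056.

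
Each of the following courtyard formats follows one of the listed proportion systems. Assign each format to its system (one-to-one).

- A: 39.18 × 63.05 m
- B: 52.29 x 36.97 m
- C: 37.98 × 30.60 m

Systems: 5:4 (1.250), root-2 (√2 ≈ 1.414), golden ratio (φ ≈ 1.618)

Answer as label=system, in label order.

Ratios: A ≈ 1.609; B ≈ 1.414; C ≈ 1.241.
Targets: 5:4 ≈ 1.250; root-2 ≈ 1.414; golden ratio ≈ 1.618.

A=golden ratio, B=root-2, C=5:4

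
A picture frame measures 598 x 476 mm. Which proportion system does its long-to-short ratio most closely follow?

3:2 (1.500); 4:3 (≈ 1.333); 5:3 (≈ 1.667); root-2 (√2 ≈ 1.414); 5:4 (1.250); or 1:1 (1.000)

5:4

Ratio = 598 / 476 ≈ 1.256.
Distances: 3:2 1.500 (Δ 0.244); 4:3 1.333 (Δ 0.077); 5:3 1.667 (Δ 0.411); root-2 1.414 (Δ 0.158); 5:4 1.250 (Δ 0.006); 1:1 1.000 (Δ 0.256).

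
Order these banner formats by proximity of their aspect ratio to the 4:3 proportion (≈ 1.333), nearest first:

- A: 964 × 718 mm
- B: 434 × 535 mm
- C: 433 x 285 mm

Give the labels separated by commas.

A, B, C

Ratios: A = 964 / 718 ≈ 1.343; B = 535 / 434 ≈ 1.233; C = 433 / 285 ≈ 1.519.
|Δ from 1.333|: A 0.010; B 0.100; C 0.186.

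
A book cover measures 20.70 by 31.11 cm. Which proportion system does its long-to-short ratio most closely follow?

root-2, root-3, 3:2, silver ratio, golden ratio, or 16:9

Ratio = 31.11 / 20.70 ≈ 1.503.
Distances: root-2 1.414 (Δ 0.089); root-3 1.732 (Δ 0.229); 3:2 1.500 (Δ 0.003); silver ratio 2.414 (Δ 0.911); golden ratio 1.618 (Δ 0.115); 16:9 1.778 (Δ 0.275).

3:2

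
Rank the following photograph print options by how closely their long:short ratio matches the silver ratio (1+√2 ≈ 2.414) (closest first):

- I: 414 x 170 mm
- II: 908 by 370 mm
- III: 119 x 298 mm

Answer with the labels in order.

I, II, III

I: 414/170 ≈ 2.435 → |2.435 − 2.414| = 0.021
II: 908/370 ≈ 2.454 → |2.454 − 2.414| = 0.040
III: 298/119 ≈ 2.504 → |2.504 − 2.414| = 0.090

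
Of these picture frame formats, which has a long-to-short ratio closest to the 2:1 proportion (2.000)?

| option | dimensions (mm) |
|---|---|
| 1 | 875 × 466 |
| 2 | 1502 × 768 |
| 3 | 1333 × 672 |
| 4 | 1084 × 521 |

Target 2:1 ≈ 2.000.
1: 1.878 (Δ0.122)  2: 1.956 (Δ0.044)  3: 1.984 (Δ0.016)  4: 2.081 (Δ0.081)

3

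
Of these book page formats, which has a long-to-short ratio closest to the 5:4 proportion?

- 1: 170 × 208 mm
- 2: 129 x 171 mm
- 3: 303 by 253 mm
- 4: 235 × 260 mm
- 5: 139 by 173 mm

Target 5:4 ≈ 1.250.
1: 1.224 (Δ0.026)  2: 1.326 (Δ0.076)  3: 1.198 (Δ0.052)  4: 1.106 (Δ0.144)  5: 1.245 (Δ0.005)

5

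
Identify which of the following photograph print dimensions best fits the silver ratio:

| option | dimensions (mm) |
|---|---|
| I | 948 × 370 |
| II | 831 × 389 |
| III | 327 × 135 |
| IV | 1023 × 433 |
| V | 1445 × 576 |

Target silver ratio ≈ 2.414.
I: 2.562 (Δ0.148)  II: 2.136 (Δ0.278)  III: 2.422 (Δ0.008)  IV: 2.363 (Δ0.051)  V: 2.509 (Δ0.095)

III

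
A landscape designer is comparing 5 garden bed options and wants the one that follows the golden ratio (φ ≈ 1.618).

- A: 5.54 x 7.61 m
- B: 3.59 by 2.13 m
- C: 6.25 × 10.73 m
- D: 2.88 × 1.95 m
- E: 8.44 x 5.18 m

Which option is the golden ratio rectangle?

E

Ratios (long/short): A ≈ 1.374; B ≈ 1.685; C ≈ 1.717; D ≈ 1.477; E ≈ 1.629.
golden ratio ≈ 1.618; option E is nearest (Δ 0.011).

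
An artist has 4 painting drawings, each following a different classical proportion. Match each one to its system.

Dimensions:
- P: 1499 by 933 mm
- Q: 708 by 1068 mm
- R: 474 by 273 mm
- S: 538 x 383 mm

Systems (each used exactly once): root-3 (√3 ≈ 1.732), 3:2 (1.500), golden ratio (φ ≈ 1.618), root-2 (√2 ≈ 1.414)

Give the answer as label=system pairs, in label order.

Ratios: P ≈ 1.607; Q ≈ 1.508; R ≈ 1.736; S ≈ 1.405.
Targets: root-3 ≈ 1.732; 3:2 ≈ 1.500; golden ratio ≈ 1.618; root-2 ≈ 1.414.

P=golden ratio, Q=3:2, R=root-3, S=root-2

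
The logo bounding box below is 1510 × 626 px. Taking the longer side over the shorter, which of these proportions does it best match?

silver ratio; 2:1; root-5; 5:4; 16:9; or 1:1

silver ratio

Ratio = 1510 / 626 ≈ 2.412.
Distances: silver ratio 2.414 (Δ 0.002); 2:1 2.000 (Δ 0.412); root-5 2.236 (Δ 0.176); 5:4 1.250 (Δ 1.162); 16:9 1.778 (Δ 0.634); 1:1 1.000 (Δ 1.412).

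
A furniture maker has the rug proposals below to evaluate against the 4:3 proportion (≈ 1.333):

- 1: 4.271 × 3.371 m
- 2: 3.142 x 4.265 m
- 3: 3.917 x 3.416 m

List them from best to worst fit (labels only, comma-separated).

Ratios: 1 = 4.271 / 3.371 ≈ 1.267; 2 = 4.265 / 3.142 ≈ 1.357; 3 = 3.917 / 3.416 ≈ 1.147.
|Δ from 1.333|: 1 0.066; 2 0.024; 3 0.186.

2, 1, 3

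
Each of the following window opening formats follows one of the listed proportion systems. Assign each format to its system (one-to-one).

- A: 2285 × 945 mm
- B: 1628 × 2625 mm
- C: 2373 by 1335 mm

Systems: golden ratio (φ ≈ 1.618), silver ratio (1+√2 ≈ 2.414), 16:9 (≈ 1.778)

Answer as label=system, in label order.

Ratios: A ≈ 2.418; B ≈ 1.612; C ≈ 1.778.
Targets: golden ratio ≈ 1.618; silver ratio ≈ 2.414; 16:9 ≈ 1.778.

A=silver ratio, B=golden ratio, C=16:9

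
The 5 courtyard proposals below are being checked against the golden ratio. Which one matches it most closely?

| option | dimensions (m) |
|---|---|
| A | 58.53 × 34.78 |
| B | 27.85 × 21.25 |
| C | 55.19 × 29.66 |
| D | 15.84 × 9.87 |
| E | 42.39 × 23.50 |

Target golden ratio ≈ 1.618.
A: 1.683 (Δ0.065)  B: 1.311 (Δ0.307)  C: 1.861 (Δ0.243)  D: 1.605 (Δ0.013)  E: 1.804 (Δ0.186)

D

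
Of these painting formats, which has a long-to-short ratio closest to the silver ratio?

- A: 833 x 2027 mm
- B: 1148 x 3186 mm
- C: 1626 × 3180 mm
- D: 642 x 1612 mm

Target silver ratio ≈ 2.414.
A: 2.433 (Δ0.019)  B: 2.775 (Δ0.361)  C: 1.956 (Δ0.458)  D: 2.511 (Δ0.097)

A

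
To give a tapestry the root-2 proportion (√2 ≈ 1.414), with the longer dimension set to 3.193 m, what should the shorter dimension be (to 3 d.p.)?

root-2 ≈ 1.41421.
Shorter side = 3.193 ÷ 1.41421 ≈ 2.25780 → 2.258 m.

2.258 m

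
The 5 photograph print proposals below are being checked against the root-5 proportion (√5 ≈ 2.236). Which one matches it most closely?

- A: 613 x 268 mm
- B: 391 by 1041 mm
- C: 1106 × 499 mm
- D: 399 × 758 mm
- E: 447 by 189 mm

Ratios (long/short): A ≈ 2.287; B ≈ 2.662; C ≈ 2.216; D ≈ 1.900; E ≈ 2.365.
root-5 ≈ 2.236; option C is nearest (Δ 0.020).

C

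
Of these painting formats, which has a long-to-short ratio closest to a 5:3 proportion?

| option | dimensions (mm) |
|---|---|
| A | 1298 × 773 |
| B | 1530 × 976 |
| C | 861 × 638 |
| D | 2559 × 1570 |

Ratios (long/short): A ≈ 1.679; B ≈ 1.568; C ≈ 1.350; D ≈ 1.630.
5:3 ≈ 1.667; option A is nearest (Δ 0.012).

A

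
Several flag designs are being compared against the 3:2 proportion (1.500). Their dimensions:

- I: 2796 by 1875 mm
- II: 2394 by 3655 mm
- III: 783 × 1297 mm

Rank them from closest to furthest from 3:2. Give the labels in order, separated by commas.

Ratios: I = 2796 / 1875 ≈ 1.491; II = 3655 / 2394 ≈ 1.527; III = 1297 / 783 ≈ 1.656.
|Δ from 1.500|: I 0.009; II 0.027; III 0.156.

I, II, III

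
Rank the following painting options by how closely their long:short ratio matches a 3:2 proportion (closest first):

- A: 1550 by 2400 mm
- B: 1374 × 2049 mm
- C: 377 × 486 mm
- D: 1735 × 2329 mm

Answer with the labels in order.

Ratios: A = 2400 / 1550 ≈ 1.548; B = 2049 / 1374 ≈ 1.491; C = 486 / 377 ≈ 1.289; D = 2329 / 1735 ≈ 1.342.
|Δ from 1.500|: A 0.048; B 0.009; C 0.211; D 0.158.

B, A, D, C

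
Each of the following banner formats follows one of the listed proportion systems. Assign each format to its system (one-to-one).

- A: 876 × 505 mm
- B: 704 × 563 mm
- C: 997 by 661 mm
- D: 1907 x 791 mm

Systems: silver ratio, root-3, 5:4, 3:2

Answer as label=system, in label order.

A=root-3, B=5:4, C=3:2, D=silver ratio

Ratios: A ≈ 1.735; B ≈ 1.250; C ≈ 1.508; D ≈ 2.411.
Targets: silver ratio ≈ 2.414; root-3 ≈ 1.732; 5:4 ≈ 1.250; 3:2 ≈ 1.500.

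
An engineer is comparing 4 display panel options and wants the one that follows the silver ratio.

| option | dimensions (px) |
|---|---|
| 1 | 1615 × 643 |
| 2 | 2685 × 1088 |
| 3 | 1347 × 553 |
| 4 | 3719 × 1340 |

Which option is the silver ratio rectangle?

Ratios (long/short): 1 ≈ 2.512; 2 ≈ 2.468; 3 ≈ 2.436; 4 ≈ 2.775.
silver ratio ≈ 2.414; option 3 is nearest (Δ 0.022).

3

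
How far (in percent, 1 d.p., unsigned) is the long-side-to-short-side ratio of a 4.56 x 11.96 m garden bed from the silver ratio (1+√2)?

Ratio = 11.96 / 4.56 ≈ 2.6228.
Ideal silver ratio ≈ 2.4142. |2.6228 − 2.4142| / 2.4142 ≈ 8.64% → 8.6%.

8.6%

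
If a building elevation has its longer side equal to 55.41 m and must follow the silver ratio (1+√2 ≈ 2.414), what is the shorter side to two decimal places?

silver ratio ≈ 2.41421.
Shorter side = 55.41 ÷ 2.41421 ≈ 22.9516 → 22.95 m.

22.95 m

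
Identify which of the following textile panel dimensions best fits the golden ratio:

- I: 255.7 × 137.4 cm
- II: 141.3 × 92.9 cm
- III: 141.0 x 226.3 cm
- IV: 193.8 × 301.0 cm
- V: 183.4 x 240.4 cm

Target golden ratio ≈ 1.618.
I: 1.861 (Δ0.243)  II: 1.521 (Δ0.097)  III: 1.605 (Δ0.013)  IV: 1.553 (Δ0.065)  V: 1.311 (Δ0.307)

III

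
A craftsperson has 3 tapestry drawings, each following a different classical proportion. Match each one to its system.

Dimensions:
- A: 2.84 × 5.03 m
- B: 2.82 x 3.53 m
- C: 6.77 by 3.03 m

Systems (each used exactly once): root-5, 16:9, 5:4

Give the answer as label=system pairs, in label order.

Ratios: A ≈ 1.771; B ≈ 1.252; C ≈ 2.234.
Targets: root-5 ≈ 2.236; 16:9 ≈ 1.778; 5:4 ≈ 1.250.

A=16:9, B=5:4, C=root-5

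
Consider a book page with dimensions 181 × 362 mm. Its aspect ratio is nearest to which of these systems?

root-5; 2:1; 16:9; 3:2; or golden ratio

Ratio = 362 / 181 ≈ 2.000.
Distances: root-5 2.236 (Δ 0.236); 2:1 2.000 (Δ 0.000); 16:9 1.778 (Δ 0.222); 3:2 1.500 (Δ 0.500); golden ratio 1.618 (Δ 0.382).

2:1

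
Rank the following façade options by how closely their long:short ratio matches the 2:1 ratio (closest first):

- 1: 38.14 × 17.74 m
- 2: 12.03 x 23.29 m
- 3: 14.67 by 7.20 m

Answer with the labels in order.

Ratios: 1 = 38.14 / 17.74 ≈ 2.150; 2 = 23.29 / 12.03 ≈ 1.936; 3 = 14.67 / 7.20 ≈ 2.038.
|Δ from 2.000|: 1 0.150; 2 0.064; 3 0.038.

3, 2, 1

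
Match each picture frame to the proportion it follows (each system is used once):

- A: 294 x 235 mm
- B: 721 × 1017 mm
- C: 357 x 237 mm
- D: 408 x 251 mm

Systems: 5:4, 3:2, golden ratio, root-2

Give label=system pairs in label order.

A = 294/235 ≈ 1.251 → 5:4 (1.250)
B = 1017/721 ≈ 1.411 → root-2 (1.414)
C = 357/237 ≈ 1.506 → 3:2 (1.500)
D = 408/251 ≈ 1.625 → golden ratio (1.618)

A=5:4, B=root-2, C=3:2, D=golden ratio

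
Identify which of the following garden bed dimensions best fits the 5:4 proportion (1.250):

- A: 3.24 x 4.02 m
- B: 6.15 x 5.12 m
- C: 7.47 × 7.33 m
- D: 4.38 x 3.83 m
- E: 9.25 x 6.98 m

A

Ratios (long/short): A ≈ 1.241; B ≈ 1.201; C ≈ 1.019; D ≈ 1.144; E ≈ 1.325.
5:4 ≈ 1.250; option A is nearest (Δ 0.009).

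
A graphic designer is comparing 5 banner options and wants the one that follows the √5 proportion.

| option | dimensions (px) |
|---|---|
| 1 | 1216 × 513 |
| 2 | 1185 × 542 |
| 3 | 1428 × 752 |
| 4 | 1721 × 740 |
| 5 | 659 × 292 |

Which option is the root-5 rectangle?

5

Ratios (long/short): 1 ≈ 2.370; 2 ≈ 2.186; 3 ≈ 1.899; 4 ≈ 2.326; 5 ≈ 2.257.
root-5 ≈ 2.236; option 5 is nearest (Δ 0.021).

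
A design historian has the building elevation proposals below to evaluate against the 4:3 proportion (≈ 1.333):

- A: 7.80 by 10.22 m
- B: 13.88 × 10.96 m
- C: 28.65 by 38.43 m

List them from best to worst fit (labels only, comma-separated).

C, A, B

Ratios: A = 10.22 / 7.80 ≈ 1.310; B = 13.88 / 10.96 ≈ 1.266; C = 38.43 / 28.65 ≈ 1.341.
|Δ from 1.333|: A 0.023; B 0.067; C 0.008.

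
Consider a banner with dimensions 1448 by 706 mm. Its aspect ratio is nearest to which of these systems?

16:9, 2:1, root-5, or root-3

1448/706 ≈ 2.051. Nearest candidates are 2:1 (2.000, off by 0.051) and root-5 (2.236, off by 0.185).

2:1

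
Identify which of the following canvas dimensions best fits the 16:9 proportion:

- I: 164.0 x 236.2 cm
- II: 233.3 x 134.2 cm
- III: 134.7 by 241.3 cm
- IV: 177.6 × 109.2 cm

Target 16:9 ≈ 1.778.
I: 1.440 (Δ0.338)  II: 1.738 (Δ0.040)  III: 1.791 (Δ0.013)  IV: 1.626 (Δ0.152)

III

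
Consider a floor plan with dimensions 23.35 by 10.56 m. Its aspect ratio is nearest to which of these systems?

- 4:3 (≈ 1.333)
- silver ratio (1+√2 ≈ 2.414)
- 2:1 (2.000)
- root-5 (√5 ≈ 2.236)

23.35/10.56 ≈ 2.211. Nearest candidates are root-5 (2.236, off by 0.025) and silver ratio (2.414, off by 0.203).

root-5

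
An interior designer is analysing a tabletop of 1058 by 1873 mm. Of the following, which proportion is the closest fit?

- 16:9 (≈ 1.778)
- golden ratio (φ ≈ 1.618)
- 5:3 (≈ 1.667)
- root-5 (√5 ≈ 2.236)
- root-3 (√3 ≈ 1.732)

16:9

1873/1058 ≈ 1.770. Nearest candidates are 16:9 (1.778, off by 0.008) and root-3 (1.732, off by 0.038).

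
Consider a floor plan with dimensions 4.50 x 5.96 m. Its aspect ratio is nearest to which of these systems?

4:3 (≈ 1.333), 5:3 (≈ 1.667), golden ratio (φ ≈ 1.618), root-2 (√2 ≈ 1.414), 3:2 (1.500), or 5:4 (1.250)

4:3

Ratio = 5.96 / 4.50 ≈ 1.324.
Distances: 4:3 1.333 (Δ 0.009); 5:3 1.667 (Δ 0.343); golden ratio 1.618 (Δ 0.294); root-2 1.414 (Δ 0.090); 3:2 1.500 (Δ 0.176); 5:4 1.250 (Δ 0.074).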